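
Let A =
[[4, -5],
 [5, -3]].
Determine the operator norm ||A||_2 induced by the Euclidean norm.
||A||_2 = sqrt((75 + sqrt(4949))/2) ≈ 8.5249 (= sqrt(largest eigenvalue of A^T A))

||A||_2 = sigma_max(A) = sqrt(lambda_max(A^T A)). Form the symmetric matrix M = A^T A =
[[41, -35],
 [-35, 34]].
Its characteristic polynomial (trace, determinant of M give the coefficients) is
  p(λ) = det(λ I - M) = λ^2 - 75λ + 169.
For λ^2 - 75λ + 169 the discriminant is 4949. It is nonnegative but not a perfect square, so the roots are real and irrational: λ = (75 ± sqrt(4949))/2 ≈ 72.6746, 2.3254.
So the eigenvalues of A^T A are ≈ 2.3254, 72.6746 (all ≥ 0, as they must be for A^T A). The largest is λ_max = (75 + sqrt(4949))/2 ≈ 72.6746, hence ||A||_2 = sqrt(λ_max) = sqrt((75 + sqrt(4949))/2) ≈ 8.5249.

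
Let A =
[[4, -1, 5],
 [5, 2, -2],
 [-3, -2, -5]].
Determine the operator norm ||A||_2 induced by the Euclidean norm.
||A||_2 ≈ 8.8453 (= sqrt(largest eigenvalue of A^T A))

||A||_2 = sigma_max(A) = sqrt(lambda_max(A^T A)). Form the symmetric matrix M = A^T A =
[[50, 12, 25],
 [12, 9, 1],
 [25, 1, 54]].
Its characteristic polynomial (trace, sum of principal 2x2 minors, determinant of M give the coefficients) is
  p(λ) = det(λ I - M) = λ^3 - 113λ^2 + 2866λ - 11449.
No integer candidate from the rational root theorem (±divisors of 11449) is a root, so the roots are irrational. The cubic discriminant is Δ = 7842456697 > 0, so there are three distinct real roots. p(4) = -1729 and p(5) = 181 have opposite signs, so a root lies in (4, 5); Newton's method refines it to λ ≈ 4.9006. p(29) = 1021 and p(30) = -169 have opposite signs, so a root lies in (29, 30); Newton's method refines it to λ ≈ 29.8604. p(78) = -841 and p(79) = 2771 have opposite signs, so a root lies in (78, 79); Newton's method refines it to λ ≈ 78.239. Check (Vieta): the three roots sum to 113, matching tr M = 113.
So the eigenvalues of A^T A are ≈ 4.9006, 29.8604, 78.239 (all ≥ 0, as they must be for A^T A). The largest is λ_max ≈ 78.239, hence ||A||_2 = sqrt(λ_max) ≈ 8.8453.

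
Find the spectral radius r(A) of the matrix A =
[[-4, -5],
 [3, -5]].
r(A) = sqrt(35) ≈ 5.9161

The eigenvalues of A are the roots of its characteristic polynomial. With M = A (coefficients from the trace and determinant):
  p(λ) = det(λ I - M) = λ^2 + 9λ + 35.
For λ^2 + 9λ + 35 the discriminant is -59. It is negative, so the roots are the complex-conjugate pair λ = -9/2 ± (sqrt(59)/2) i ≈ -4.5 ± 3.8406i. For a conjugate pair the product of the roots equals the constant term, so |λ|^2 = 35 and |λ| = sqrt(35) ≈ 5.9161.
Thus the eigenvalues (to 4 decimals) are -4.5 ± 3.8406i (modulus 5.9161). The spectral radius is the largest modulus: r(A) = sqrt(35) ≈ 5.9161. (Cross-check: r(A) ≤ ||A||_2 ≈ 7.1388; equality holds whenever A is normal, though it can also hold for some non-normal A.)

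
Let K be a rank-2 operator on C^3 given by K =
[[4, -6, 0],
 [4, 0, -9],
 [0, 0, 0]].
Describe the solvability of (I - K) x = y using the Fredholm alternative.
(I - K) is invertible (det(I - K) = 21 ≠ 0), so for every y in C^3 the equation (I - K) x = y has a unique solution.

K has rank 2 and factors as K = U V^T = u1 v1^T + u2 v2^T with u1 = (0, 3, 0), v1 = (0, 2, -3), u2 = (-2, -2, 0), v2 = (-2, 3, 0) (multiplying out reproduces the displayed K). The nonzero eigenvalues of U V^T coincide with those of the 2 x 2 matrix G = V^T U = [[v1·u1, v1·u2], [v2·u1, v2·u2]] = [[6, -4], [9, -2]], and by the Sylvester determinant identity det(I_3 - U V^T) = det(I_2 - V^T U) = det([[-5, 4], [-9, 3]]) = (-5)(3) - (4)(-9) = 21. (Direct check: I - K =
[[-3, 6, 0],
 [-4, 1, 9],
 [0, 0, 1]]
has determinant 21.) The finite-dimensional Fredholm alternative says: either (I - K) is invertible, or ker(I - K) ≠ {0} and then range(I - K) = ker((I - K)^*)^⊥, with dim ker(I - K) = dim ker((I - K)^*). Since det(I - K) ≠ 0, 1 is not an eigenvalue of K and ker(I - K) = {0}, so we are in the first case: for every y there is a unique x = (I - K)^(-1) y. (Explicitly, by the Woodbury identity, (I - U V^T)^(-1) = I + U (I_2 - G)^(-1) V^T.)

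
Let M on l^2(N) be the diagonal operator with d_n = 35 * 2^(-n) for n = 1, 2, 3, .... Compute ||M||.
||M|| = 35/2 (attained at n = 1)

For M diagonal, ||M|| = sup_n |d_n|. The sequence d_n = 35 * 2^(-n) is positive and strictly decreasing (ratio 2^(-1) < 1), so the supremum is d_1 = 35/2. Hence ||M|| = 35/2.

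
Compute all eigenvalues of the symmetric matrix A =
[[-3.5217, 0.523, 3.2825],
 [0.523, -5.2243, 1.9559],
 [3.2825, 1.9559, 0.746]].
sigma(A) ≈ {-6, -5, 3}

A is real symmetric, so its spectrum consists of real eigenvalues. Expanding the characteristic polynomial of the displayed matrix gives
  det(λ I - A) = p(λ) = λ^3 + (8)λ^2 + (-3)λ + (-90).
Solving p(λ) = 0 yields eigenvalues ≈ -6, -5, 3. (A is shown rounded to 4 decimals, so these recover the underlying integer eigenvalues to within that precision.)
Verification: the trace of A = -8 equals the sum of eigenvalues -8, and det(A) ≈ 90.0000 matches the eigenvalue product 90.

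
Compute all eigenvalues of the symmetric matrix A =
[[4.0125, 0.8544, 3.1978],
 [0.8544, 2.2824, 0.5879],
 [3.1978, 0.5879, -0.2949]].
sigma(A) ≈ {-2, 2, 6}

A is real symmetric, so its spectrum consists of real eigenvalues. Expanding the characteristic polynomial of the displayed matrix gives
  det(λ I - A) = p(λ) = λ^3 + (-6)λ^2 + (-4)λ + (24).
Solving p(λ) = 0 yields eigenvalues ≈ -2, 2, 6. (A is shown rounded to 4 decimals, so these recover the underlying integer eigenvalues to within that precision.)
Verification: the trace of A = 6 equals the sum of eigenvalues 6, and det(A) ≈ -23.9994 matches the eigenvalue product -24.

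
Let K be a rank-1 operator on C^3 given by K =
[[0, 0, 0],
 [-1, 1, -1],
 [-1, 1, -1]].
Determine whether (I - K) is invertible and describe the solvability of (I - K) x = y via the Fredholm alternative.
(I - K) is invertible (det(I - K) = 1 ≠ 0), so for every y in C^3 the equation (I - K) x = y has a unique solution.

K has rank 1, so it is an outer product K = u v^T: every row of K is a multiple of one row vector. Reading off the entries, u = (0, 1, 1) and v = (-1, 1, -1) (row i of K equals u_i·v^T). A rank-one matrix u v^T satisfies K u = u (v·u) and kills the (2)-dimensional subspace v^⊥, so its characteristic polynomial is lambda^2 (lambda - v·u) with v·u = tr K = 0. Hence the eigenvalues of I - K are 1 (multiplicity 2) and 1 - (0) = 1, so det(I - K) = 1. (Direct check: I - K =
[[1, 0, 0],
 [1, 0, 1],
 [1, -1, 2]]
has determinant 1.) The finite-dimensional Fredholm alternative says: either (I - K) is invertible, or ker(I - K) ≠ {0} and then range(I - K) = ker((I - K)^*)^⊥, with dim ker(I - K) = dim ker((I - K)^*). Since det(I - K) ≠ 0, 1 is not an eigenvalue of K and ker(I - K) = {0}, so we are in the first case: for every y there is a unique x = (I - K)^(-1) y. Explicitly, by the Sherman–Morrison formula, (I - u v^T)^(-1) = I + u v^T/(1 - v·u), i.e. (I - K)^(-1) = I + K.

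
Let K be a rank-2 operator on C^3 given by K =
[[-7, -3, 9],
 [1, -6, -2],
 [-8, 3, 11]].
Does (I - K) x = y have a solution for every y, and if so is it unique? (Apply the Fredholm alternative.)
(I - K) is invertible (det(I - K) = -17 ≠ 0), so for every y in C^3 the equation (I - K) x = y has a unique solution.

K has rank 2 and factors as K = U V^T = u1 v1^T + u2 v2^T with u1 = (-2, 1, -3), v1 = (2, -3, -3), u2 = (3, 1, 2), v2 = (-1, -3, 1) (multiplying out reproduces the displayed K). The nonzero eigenvalues of U V^T coincide with those of the 2 x 2 matrix G = V^T U = [[v1·u1, v1·u2], [v2·u1, v2·u2]] = [[2, -3], [-4, -4]], and by the Sylvester determinant identity det(I_3 - U V^T) = det(I_2 - V^T U) = det([[-1, 3], [4, 5]]) = (-1)(5) - (3)(4) = -17. (Direct check: I - K =
[[8, 3, -9],
 [-1, 7, 2],
 [8, -3, -10]]
has determinant -17.) The finite-dimensional Fredholm alternative says: either (I - K) is invertible, or ker(I - K) ≠ {0} and then range(I - K) = ker((I - K)^*)^⊥, with dim ker(I - K) = dim ker((I - K)^*). Since det(I - K) ≠ 0, 1 is not an eigenvalue of K and ker(I - K) = {0}, so we are in the first case: for every y there is a unique x = (I - K)^(-1) y. (Explicitly, by the Woodbury identity, (I - U V^T)^(-1) = I + U (I_2 - G)^(-1) V^T.)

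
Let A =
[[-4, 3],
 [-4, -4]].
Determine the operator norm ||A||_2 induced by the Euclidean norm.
||A||_2 = sqrt((57 + sqrt(113))/2) ≈ 5.8151 (= sqrt(largest eigenvalue of A^T A))

||A||_2 = sigma_max(A) = sqrt(lambda_max(A^T A)). Form the symmetric matrix M = A^T A =
[[32, 4],
 [4, 25]].
Its characteristic polynomial (trace, determinant of M give the coefficients) is
  p(λ) = det(λ I - M) = λ^2 - 57λ + 784.
For λ^2 - 57λ + 784 the discriminant is 113. It is nonnegative but not a perfect square, so the roots are real and irrational: λ = (57 ± sqrt(113))/2 ≈ 33.8151, 23.1849.
So the eigenvalues of A^T A are ≈ 23.1849, 33.8151 (all ≥ 0, as they must be for A^T A). The largest is λ_max = (57 + sqrt(113))/2 ≈ 33.8151, hence ||A||_2 = sqrt(λ_max) = sqrt((57 + sqrt(113))/2) ≈ 5.8151.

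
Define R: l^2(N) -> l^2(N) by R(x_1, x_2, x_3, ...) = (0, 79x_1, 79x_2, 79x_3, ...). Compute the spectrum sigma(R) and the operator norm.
sigma(R) = closed disk {z in C : |z| ≤ 79}; ||R|| = 79

Note R = 79·U where U is the unit right shift (U x)_k = x_{k-1} (with x_0 := 0); so ||R|| = 79||U|| and sigma(R) = 79·sigma(U). ||R x||^2 = sum_{k≥1} |79x_k|^2 = 6241||x||^2, so ||R|| = 79 and sigma(R) ⊂ {|z| ≤ 79}. For any |lambda| < 79, the equation (R - lambda I) x = 0 forces x_1 = 0, then 79x_k = lambda x_{k+1} ⇒ x = 0, so R has no eigenvalues. But (R - lambda I) is not surjective for |lambda| < 79: solving (R - lambda I) x = e_1 would require x_n proportional to (lambda/79)^(-n), which is not in l^2. So every |lambda| < 79 lies in the residual spectrum. The boundary |lambda| = 79 is in the approximate point spectrum (the spectrum is closed). Hence sigma(R) is the closed disk of radius 79.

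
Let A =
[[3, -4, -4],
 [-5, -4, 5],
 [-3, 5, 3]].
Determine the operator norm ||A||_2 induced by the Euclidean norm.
||A||_2 ≈ 9.8374 (= sqrt(largest eigenvalue of A^T A))

||A||_2 = sigma_max(A) = sqrt(lambda_max(A^T A)). Form the symmetric matrix M = A^T A =
[[43, -7, -46],
 [-7, 57, 11],
 [-46, 11, 50]].
Its characteristic polynomial (trace, sum of principal 2x2 minors, determinant of M give the coefficients) is
  p(λ) = det(λ I - M) = λ^3 - 150λ^2 + 5165λ - 1369.
No integer candidate from the rational root theorem (±divisors of 1369) is a root, so the roots are irrational. The cubic discriminant is Δ = 49645381153 > 0, so there are three distinct real roots. p(0) = -1369 and p(1) = 3647 have opposite signs, so a root lies in (0, 1); Newton's method refines it to λ ≈ 0.2671. p(52) = 2219 and p(53) = -97 have opposite signs, so a root lies in (52, 53); Newton's method refines it to λ ≈ 52.958. p(96) = -3193 and p(97) = 959 have opposite signs, so a root lies in (96, 97); Newton's method refines it to λ ≈ 96.7749. Check (Vieta): the three roots sum to 150, matching tr M = 150.
So the eigenvalues of A^T A are ≈ 0.2671, 52.958, 96.7749 (all ≥ 0, as they must be for A^T A). The largest is λ_max ≈ 96.7749, hence ||A||_2 = sqrt(λ_max) ≈ 9.8374.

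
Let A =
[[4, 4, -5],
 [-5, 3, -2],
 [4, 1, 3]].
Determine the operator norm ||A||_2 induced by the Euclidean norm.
||A||_2 ≈ 7.6401 (= sqrt(largest eigenvalue of A^T A))

||A||_2 = sigma_max(A) = sqrt(lambda_max(A^T A)). Form the symmetric matrix M = A^T A =
[[57, 5, 2],
 [5, 26, -23],
 [2, -23, 38]].
Its characteristic polynomial (trace, sum of principal 2x2 minors, determinant of M give the coefficients) is
  p(λ) = det(λ I - M) = λ^3 - 121λ^2 + 4078λ - 24649.
No integer candidate from the rational root theorem (±divisors of 24649) is a root, so the roots are irrational. The cubic discriminant is Δ = 67383569 > 0, so there are three distinct real roots. p(7) = -1689 and p(8) = 743 have opposite signs, so a root lies in (7, 8); Newton's method refines it to λ ≈ 7.6858. p(54) = 191 and p(55) = -9 have opposite signs, so a root lies in (54, 55); Newton's method refines it to λ ≈ 54.9436. p(58) = -57 and p(59) = 131 have opposite signs, so a root lies in (58, 59); Newton's method refines it to λ ≈ 58.3707. Check (Vieta): the three roots sum to 121, matching tr M = 121.
So the eigenvalues of A^T A are ≈ 7.6858, 54.9436, 58.3707 (all ≥ 0, as they must be for A^T A). The largest is λ_max ≈ 58.3707, hence ||A||_2 = sqrt(λ_max) ≈ 7.6401.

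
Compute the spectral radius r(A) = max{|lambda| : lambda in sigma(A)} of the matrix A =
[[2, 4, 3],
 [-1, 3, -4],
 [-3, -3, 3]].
r(A) ≈ 6.7193

The eigenvalues of A are the roots of its characteristic polynomial. With M = A (coefficients from the trace, the sum of principal 2x2 minors, and det A):
  p(λ) = det(λ I - M) = λ^3 - 8λ^2 + 22λ - 90.
No integer candidate from the rational root theorem (±divisors of 90) is a root, so the roots are irrational. The cubic discriminant is Δ = -129516 < 0, so there is one real root and a complex-conjugate pair. p(6) = -30 and p(7) = 15 have opposite signs, so a root lies in (6, 7); Newton's method refines it to λ ≈ 6.7193. Dividing out (λ - (6.7193)) leaves approximately λ^2 - 1.2807λ + 13.3943. For λ^2 - 1.2807λ + 13.3943 the discriminant is -51.9371. It is negative, so the remaining roots are the complex-conjugate pair λ ≈ 0.6404 ± 3.6034i. Their product equals the constant term, so |λ|^2 ≈ 13.3943 and |λ| ≈ 3.6598.
Thus the eigenvalues (to 4 decimals) are 6.7193 (modulus 6.7193); 0.6404 ± 3.6034i (modulus 3.6598). The spectral radius is the largest modulus: r(A) ≈ 6.7193. (Cross-check: r(A) ≤ ||A||_2 ≈ 6.7933; equality holds whenever A is normal, though it can also hold for some non-normal A.)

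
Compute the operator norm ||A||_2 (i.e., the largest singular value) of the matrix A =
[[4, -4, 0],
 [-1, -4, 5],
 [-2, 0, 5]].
||A||_2 ≈ 7.9982 (= sqrt(largest eigenvalue of A^T A))

||A||_2 = sigma_max(A) = sqrt(lambda_max(A^T A)). Form the symmetric matrix M = A^T A =
[[21, -12, -15],
 [-12, 32, -20],
 [-15, -20, 50]].
Its characteristic polynomial (trace, sum of principal 2x2 minors, determinant of M give the coefficients) is
  p(λ) = det(λ I - M) = λ^3 - 103λ^2 + 2553λ - 3600.
No integer candidate from the rational root theorem (±divisors of 3600) is a root, so the roots are irrational. The cubic discriminant is Δ = 3542124573 > 0, so there are three distinct real roots. p(1) = -1149 and p(2) = 1102 have opposite signs, so a root lies in (1, 2); Newton's method refines it to λ ≈ 1.4995. p(37) = 507 and p(38) = -446 have opposite signs, so a root lies in (37, 38); Newton's method refines it to λ ≈ 37.5295. p(63) = -1521 and p(64) = 48 have opposite signs, so a root lies in (63, 64); Newton's method refines it to λ ≈ 63.971. Check (Vieta): the three roots sum to 103, matching tr M = 103.
So the eigenvalues of A^T A are ≈ 1.4995, 37.5295, 63.971 (all ≥ 0, as they must be for A^T A). The largest is λ_max ≈ 63.971, hence ||A||_2 = sqrt(λ_max) ≈ 7.9982.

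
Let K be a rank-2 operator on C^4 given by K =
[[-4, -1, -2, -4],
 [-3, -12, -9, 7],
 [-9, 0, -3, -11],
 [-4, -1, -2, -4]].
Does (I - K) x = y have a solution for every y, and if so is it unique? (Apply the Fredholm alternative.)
(I - K) is invertible (det(I - K) = 144 ≠ 0), so for every y in C^4 the equation (I - K) x = y has a unique solution.

K has rank 2 and factors as K = U V^T = u1 v1^T + u2 v2^T with u1 = (-1, -2, -2, -1), v1 = (3, 3, 3, 1), u2 = (-1, 3, -3, -1), v2 = (1, -2, -1, 3) (multiplying out reproduces the displayed K). The nonzero eigenvalues of U V^T coincide with those of the 2 x 2 matrix G = V^T U = [[v1·u1, v1·u2], [v2·u1, v2·u2]] = [[-16, -4], [2, -7]], and by the Sylvester determinant identity det(I_4 - U V^T) = det(I_2 - V^T U) = det([[17, 4], [-2, 8]]) = (17)(8) - (4)(-2) = 144. (Direct check: I - K =
[[5, 1, 2, 4],
 [3, 13, 9, -7],
 [9, 0, 4, 11],
 [4, 1, 2, 5]]
has determinant 144.) The finite-dimensional Fredholm alternative says: either (I - K) is invertible, or ker(I - K) ≠ {0} and then range(I - K) = ker((I - K)^*)^⊥, with dim ker(I - K) = dim ker((I - K)^*). Since det(I - K) ≠ 0, 1 is not an eigenvalue of K and ker(I - K) = {0}, so we are in the first case: for every y there is a unique x = (I - K)^(-1) y. (Explicitly, by the Woodbury identity, (I - U V^T)^(-1) = I + U (I_2 - G)^(-1) V^T.)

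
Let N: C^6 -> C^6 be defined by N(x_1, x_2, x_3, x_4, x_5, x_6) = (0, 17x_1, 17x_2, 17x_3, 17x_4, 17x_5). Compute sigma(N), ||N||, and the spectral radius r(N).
sigma(N) = {0}; ||N|| = 17; r(N) = 0. (N is nilpotent with N^6 = 0.)

On C^6, N is a strictly lower-triangular matrix with 17 on the subdiagonal and zeros elsewhere, so its characteristic polynomial is lambda^6 and every eigenvalue is 0: sigma(N) = {0}. For the operator norm, N e_i = 17e_{i+1} for i = 1, ..., 5 and N e_6 = 0, so the singular values of N are 17 (with multiplicity 5) and 0; hence ||N|| = 17. The spectral radius r(N) = max|lambda| = 0. Note ||N|| > r(N) — characteristic of non-normal nilpotent operators. Indeed N^6 = 0.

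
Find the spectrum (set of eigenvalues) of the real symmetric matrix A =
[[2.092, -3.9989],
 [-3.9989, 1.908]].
sigma(A) ≈ {-2, 6}

A is real symmetric, so its spectrum consists of real eigenvalues. Expanding the characteristic polynomial of the displayed matrix gives
  det(λ I - A) = p(λ) = λ^2 + (-4)λ + (-12).
Solving p(λ) = 0 yields eigenvalues ≈ -2, 6. (A is shown rounded to 4 decimals, so these recover the underlying integer eigenvalues to within that precision.)
Verification: the trace of A = 4 equals the sum of eigenvalues 4, and det(A) ≈ -11.9997 matches the eigenvalue product -12.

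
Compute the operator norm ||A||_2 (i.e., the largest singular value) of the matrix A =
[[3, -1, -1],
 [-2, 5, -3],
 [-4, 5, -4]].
||A||_2 ≈ 9.8073 (= sqrt(largest eigenvalue of A^T A))

||A||_2 = sigma_max(A) = sqrt(lambda_max(A^T A)). Form the symmetric matrix M = A^T A =
[[29, -33, 19],
 [-33, 51, -34],
 [19, -34, 26]].
Its characteristic polynomial (trace, sum of principal 2x2 minors, determinant of M give the coefficients) is
  p(λ) = det(λ I - M) = λ^3 - 106λ^2 + 953λ - 841.
No integer candidate from the rational root theorem (±divisors of 841) is a root, so the roots are irrational. The cubic discriminant is Δ = 4246079689 > 0, so there are three distinct real roots. p(0) = -841 and p(1) = 7 have opposite signs, so a root lies in (0, 1); Newton's method refines it to λ ≈ 0.9906. p(8) = 511 and p(9) = -121 have opposite signs, so a root lies in (8, 9); Newton's method refines it to λ ≈ 8.8267. p(96) = -1513 and p(97) = 6919 have opposite signs, so a root lies in (96, 97); Newton's method refines it to λ ≈ 96.1827. Check (Vieta): the three roots sum to 106, matching tr M = 106.
So the eigenvalues of A^T A are ≈ 0.9906, 8.8267, 96.1827 (all ≥ 0, as they must be for A^T A). The largest is λ_max ≈ 96.1827, hence ||A||_2 = sqrt(λ_max) ≈ 9.8073.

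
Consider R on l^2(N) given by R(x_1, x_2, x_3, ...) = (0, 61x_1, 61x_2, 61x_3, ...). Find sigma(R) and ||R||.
sigma(R) = closed disk {z in C : |z| ≤ 61}; ||R|| = 61

Note R = 61·U where U is the unit right shift (U x)_k = x_{k-1} (with x_0 := 0); so ||R|| = 61||U|| and sigma(R) = 61·sigma(U). ||R x||^2 = sum_{k≥1} |61x_k|^2 = 3721||x||^2, so ||R|| = 61 and sigma(R) ⊂ {|z| ≤ 61}. For any |lambda| < 61, the equation (R - lambda I) x = 0 forces x_1 = 0, then 61x_k = lambda x_{k+1} ⇒ x = 0, so R has no eigenvalues. But (R - lambda I) is not surjective for |lambda| < 61: solving (R - lambda I) x = e_1 would require x_n proportional to (lambda/61)^(-n), which is not in l^2. So every |lambda| < 61 lies in the residual spectrum. The boundary |lambda| = 61 is in the approximate point spectrum (the spectrum is closed). Hence sigma(R) is the closed disk of radius 61.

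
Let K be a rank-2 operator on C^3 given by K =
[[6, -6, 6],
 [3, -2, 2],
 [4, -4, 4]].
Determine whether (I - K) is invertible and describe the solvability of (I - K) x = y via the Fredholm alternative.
(I - K) is invertible (det(I - K) = -1 ≠ 0), so for every y in C^3 the equation (I - K) x = y has a unique solution.

K has rank 2 and factors as K = U V^T = u1 v1^T + u2 v2^T with u1 = (0, -1, 0), v1 = (-3, 2, -2), u2 = (-3, 0, -2), v2 = (-2, 2, -2) (multiplying out reproduces the displayed K). The nonzero eigenvalues of U V^T coincide with those of the 2 x 2 matrix G = V^T U = [[v1·u1, v1·u2], [v2·u1, v2·u2]] = [[-2, 13], [-2, 10]], and by the Sylvester determinant identity det(I_3 - U V^T) = det(I_2 - V^T U) = det([[3, -13], [2, -9]]) = (3)(-9) - (-13)(2) = -1. (Direct check: I - K =
[[-5, 6, -6],
 [-3, 3, -2],
 [-4, 4, -3]]
has determinant -1.) The finite-dimensional Fredholm alternative says: either (I - K) is invertible, or ker(I - K) ≠ {0} and then range(I - K) = ker((I - K)^*)^⊥, with dim ker(I - K) = dim ker((I - K)^*). Since det(I - K) ≠ 0, 1 is not an eigenvalue of K and ker(I - K) = {0}, so we are in the first case: for every y there is a unique x = (I - K)^(-1) y. (Explicitly, by the Woodbury identity, (I - U V^T)^(-1) = I + U (I_2 - G)^(-1) V^T.)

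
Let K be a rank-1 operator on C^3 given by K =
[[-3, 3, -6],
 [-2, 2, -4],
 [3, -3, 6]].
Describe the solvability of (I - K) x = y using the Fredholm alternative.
(I - K) is invertible (det(I - K) = -4 ≠ 0), so for every y in C^3 the equation (I - K) x = y has a unique solution.

K has rank 1, so it is an outer product K = u v^T: every row of K is a multiple of one row vector. Reading off the entries, u = (3, 2, -3) and v = (-1, 1, -2) (row i of K equals u_i·v^T). A rank-one matrix u v^T satisfies K u = u (v·u) and kills the (2)-dimensional subspace v^⊥, so its characteristic polynomial is lambda^2 (lambda - v·u) with v·u = tr K = 5. Hence the eigenvalues of I - K are 1 (multiplicity 2) and 1 - (5) = -4, so det(I - K) = -4. (Direct check: I - K =
[[4, -3, 6],
 [2, -1, 4],
 [-3, 3, -5]]
has determinant -4.) The finite-dimensional Fredholm alternative says: either (I - K) is invertible, or ker(I - K) ≠ {0} and then range(I - K) = ker((I - K)^*)^⊥, with dim ker(I - K) = dim ker((I - K)^*). Since det(I - K) ≠ 0, 1 is not an eigenvalue of K and ker(I - K) = {0}, so we are in the first case: for every y there is a unique x = (I - K)^(-1) y. Explicitly, by the Sherman–Morrison formula, (I - u v^T)^(-1) = I + u v^T/(1 - v·u), i.e. (I - K)^(-1) = I + K/(-4).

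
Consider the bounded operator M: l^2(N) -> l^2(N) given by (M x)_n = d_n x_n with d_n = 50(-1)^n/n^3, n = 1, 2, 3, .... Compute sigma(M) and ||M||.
sigma(M) = {50(-1)^n/n^3 : n ≥ 1} ∪ {0}; ||M|| = 50

A bounded diagonal operator on l^2 with diagonal entries d_n has spectrum equal to the closure of {d_n : n ≥ 1}: every d_n is an eigenvalue (with eigenvector e_n), so {d_n} ⊂ sigma(M); the spectrum is closed, so its closure is too; and for lambda not in the closure, (M - lambda I) has bounded inverse (the diagonal entries 1/(d_n - lambda) are bounded). For our sequence d_n = 50(-1)^n/n^3, n = 1, 2, 3, ...:
  - {d_n} = {50(-1)^n/n^3 : n ≥ 1}; the only limit point is 0
  - closure = {50(-1)^n/n^3 : n ≥ 1} ∪ {0}
For the norm: a diagonal operator has ||M|| = sup_n |d_n|. Here |d_n| = 50/n^3 is decreasing, so sup_n |d_n| = |d_1| = 50. So ||M|| = 50.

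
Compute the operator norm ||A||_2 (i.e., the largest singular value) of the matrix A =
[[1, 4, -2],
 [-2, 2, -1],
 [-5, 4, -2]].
||A||_2 = sqrt((75 + sqrt(2225))/2) ≈ 7.8157 (= sqrt(largest eigenvalue of A^T A))

||A||_2 = sigma_max(A) = sqrt(lambda_max(A^T A)). Form the symmetric matrix M = A^T A =
[[30, -20, 10],
 [-20, 36, -18],
 [10, -18, 9]].
Its characteristic polynomial (trace, sum of principal 2x2 minors, determinant of M give the coefficients) is
  p(λ) = det(λ I - M) = λ^3 - 75λ^2 + 850λ.
The constant term is 0, so λ = 0 is a root. Dividing out λ leaves p(λ) = λ(λ^2 - 75λ + 850). For λ^2 - 75λ + 850 the discriminant is 2225. It is nonnegative but not a perfect square, so the roots are real and irrational: λ = (75 ± sqrt(2225))/2 ≈ 61.085, 13.915.
So the eigenvalues of A^T A are ≈ 0, 13.915, 61.085 (all ≥ 0, as they must be for A^T A). The largest is λ_max = (75 + sqrt(2225))/2 ≈ 61.085, hence ||A||_2 = sqrt(λ_max) = sqrt((75 + sqrt(2225))/2) ≈ 7.8157.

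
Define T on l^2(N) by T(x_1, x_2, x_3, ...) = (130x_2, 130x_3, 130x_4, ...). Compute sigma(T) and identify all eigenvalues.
sigma(T) = closed disk {z in C : |z| ≤ 130}; sigma_p(T) = open disk {z in C : |z| < 130}

Note T = 130·V where V is the unit left shift (V x)_k = x_{k+1}; so sigma(T) = 130·sigma(V) and ||T|| = 130||V||. ||T x||^2 = 16900sum_{k≥2} |x_k|^2 ≤ 16900||x||^2, with equality on {x : x_1 = 0}, so ||T|| = 130. For any lambda with |lambda| < 130, set r = lambda/130 (|r| < 1); the vector x = (1, r, r^2, ...) is in l^2 and satisfies T x = 130(r, r^2, ...) = lambda x, so lambda is an eigenvalue. On the boundary |lambda| = 130 the geometric series diverges, so no l^2 eigenvector exists, but these lambda lie in the approximate point spectrum. Hence sigma(T) is the closed disk of radius 130 and sigma_p(T) is the open disk.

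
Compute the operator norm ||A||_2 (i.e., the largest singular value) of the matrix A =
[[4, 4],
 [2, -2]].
||A||_2 = sqrt(32) ≈ 5.6569 (= sqrt(largest eigenvalue of A^T A))

||A||_2 = sigma_max(A) = sqrt(lambda_max(A^T A)). Form the symmetric matrix M = A^T A =
[[20, 12],
 [12, 20]].
Its characteristic polynomial (trace, determinant of M give the coefficients) is
  p(λ) = det(λ I - M) = λ^2 - 40λ + 256.
For λ^2 - 40λ + 256 the discriminant is 576. It is a perfect square (24^2), so the roots are rational: λ = (40 ± 24)/2 = 32, 8.
So the eigenvalues of A^T A are ≈ 8, 32 (all ≥ 0, as they must be for A^T A). The largest is λ_max = 32, hence ||A||_2 = sqrt(λ_max) = sqrt(32) ≈ 5.6569.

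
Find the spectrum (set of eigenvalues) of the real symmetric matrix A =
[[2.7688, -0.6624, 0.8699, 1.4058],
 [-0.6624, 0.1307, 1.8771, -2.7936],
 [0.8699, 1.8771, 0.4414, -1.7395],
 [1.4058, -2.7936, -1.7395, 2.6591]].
sigma(A) ≈ {-2, -1, 3, 6}

A is real symmetric, so its spectrum consists of real eigenvalues. Expanding the characteristic polynomial of the displayed matrix gives
  det(λ I - A) = p(λ) = λ^4 + (-6)λ^3 + (-7)λ^2 + (36)λ + (36).
Solving p(λ) = 0 yields eigenvalues ≈ -2, -1, 3, 6. (A is shown rounded to 4 decimals, so these recover the underlying integer eigenvalues to within that precision.)
Verification: the trace of A = 6 equals the sum of eigenvalues 6, and det(A) ≈ 35.9998 matches the eigenvalue product 36.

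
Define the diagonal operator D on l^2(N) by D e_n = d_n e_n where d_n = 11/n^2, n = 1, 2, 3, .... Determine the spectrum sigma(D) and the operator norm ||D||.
sigma(D) = {11/n^2 : n ≥ 1} ∪ {0}; ||D|| = 11

A bounded diagonal operator on l^2 with diagonal entries d_n has spectrum equal to the closure of {d_n : n ≥ 1}: every d_n is an eigenvalue (with eigenvector e_n), so {d_n} ⊂ sigma(D); the spectrum is closed, so its closure is too; and for lambda not in the closure, (D - lambda I) has bounded inverse (the diagonal entries 1/(d_n - lambda) are bounded). For our sequence d_n = 11/n^2, n = 1, 2, 3, ...:
  - {d_n} = {11/n^2 : n ≥ 1}; the only limit point is 0
  - closure = {11/n^2 : n ≥ 1} ∪ {0}
For the norm: a diagonal operator has ||D|| = sup_n |d_n|. Here d_n = 11/n^2 is positive and decreasing, so sup_n |d_n| = d_1 = 11. So ||D|| = 11.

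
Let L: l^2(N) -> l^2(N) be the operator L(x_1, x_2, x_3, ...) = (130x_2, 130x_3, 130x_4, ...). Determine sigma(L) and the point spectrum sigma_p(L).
sigma(L) = closed disk {z in C : |z| ≤ 130}; sigma_p(L) = open disk {z in C : |z| < 130}

Note L = 130·V where V is the unit left shift (V x)_k = x_{k+1}; so sigma(L) = 130·sigma(V) and ||L|| = 130||V||. ||L x||^2 = 16900sum_{k≥2} |x_k|^2 ≤ 16900||x||^2, with equality on {x : x_1 = 0}, so ||L|| = 130. For any lambda with |lambda| < 130, set r = lambda/130 (|r| < 1); the vector x = (1, r, r^2, ...) is in l^2 and satisfies L x = 130(r, r^2, ...) = lambda x, so lambda is an eigenvalue. On the boundary |lambda| = 130 the geometric series diverges, so no l^2 eigenvector exists, but these lambda lie in the approximate point spectrum. Hence sigma(L) is the closed disk of radius 130 and sigma_p(L) is the open disk.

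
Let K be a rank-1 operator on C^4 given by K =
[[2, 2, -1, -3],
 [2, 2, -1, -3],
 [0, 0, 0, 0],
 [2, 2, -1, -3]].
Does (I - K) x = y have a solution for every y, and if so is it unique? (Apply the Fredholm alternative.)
(I - K) is singular (det(I - K) = 0, i.e. 1 ∈ sigma(K)). (I - K) x = y is solvable iff y ⊥ ker((I - K)^*) = span{(2, 2, -1, -3)}, i.e. iff 2y_1 + 2y_2 - y_3 - 3y_4 = 0. When solvable, the solutions are x = y + c·(1, 1, 0, 1), c arbitrary (ker(I - K) = span{(1, 1, 0, 1)}, dimension 1).

K has rank 1, so it is an outer product K = u v^T: every row of K is a multiple of one row vector. Reading off the entries, u = (1, 1, 0, 1) and v = (2, 2, -1, -3) (row i of K equals u_i·v^T). A rank-one matrix u v^T satisfies K u = u (v·u) and kills the (3)-dimensional subspace v^⊥, so its characteristic polynomial is lambda^3 (lambda - v·u) with v·u = tr K = 1. Hence the eigenvalues of I - K are 1 (multiplicity 3) and 1 - (1) = 0, so det(I - K) = 0. (Direct check: I - K =
[[-1, -2, 1, 3],
 [-2, -1, 1, 3],
 [0, 0, 1, 0],
 [-2, -2, 1, 4]]
has determinant 0.) So 1 is an eigenvalue of K and (I - K) is not invertible. The finite-dimensional Fredholm alternative says: either (I - K) is invertible, or ker(I - K) ≠ {0} and then range(I - K) = ker((I - K)^*)^⊥, with dim ker(I - K) = dim ker((I - K)^*). We are in the second case, so we need both kernels. Kernel of I - K: (I - K) u = u - u (v·u) = u - u = 0, so ker(I - K) = span{u} = span{(1, 1, 0, 1)} (it is exactly 1-dimensional because rank(I - K) = 3). Kernel of the adjoint: K is real, so (I - K)^* = I - K^T = I - v u^T, and (I - v u^T) v = v - v (u·v) = 0; hence ker((I - K)^*) = span{v} = span{(2, 2, -1, -3)}. Therefore (I - K) x = y is solvable iff <y, v> = 0, i.e. iff 2y_1 + 2y_2 - y_3 - 3y_4 = 0. When this holds, K y = u (v·y) = 0, so (I - K) y = y and x = y is a particular solution; the full solution set is the line x = y + c·u = y + c·(1, 1, 0, 1), c ∈ C.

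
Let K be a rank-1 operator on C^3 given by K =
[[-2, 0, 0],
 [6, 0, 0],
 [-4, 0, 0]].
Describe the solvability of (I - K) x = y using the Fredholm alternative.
(I - K) is invertible (det(I - K) = 3 ≠ 0), so for every y in C^3 the equation (I - K) x = y has a unique solution.

K has rank 1, so it is an outer product K = u v^T: every row of K is a multiple of one row vector. Reading off the entries, u = (1, -3, 2) and v = (-2, 0, 0) (row i of K equals u_i·v^T). A rank-one matrix u v^T satisfies K u = u (v·u) and kills the (2)-dimensional subspace v^⊥, so its characteristic polynomial is lambda^2 (lambda - v·u) with v·u = tr K = -2. Hence the eigenvalues of I - K are 1 (multiplicity 2) and 1 - (-2) = 3, so det(I - K) = 3. (Direct check: I - K =
[[3, 0, 0],
 [-6, 1, 0],
 [4, 0, 1]]
has determinant 3.) The finite-dimensional Fredholm alternative says: either (I - K) is invertible, or ker(I - K) ≠ {0} and then range(I - K) = ker((I - K)^*)^⊥, with dim ker(I - K) = dim ker((I - K)^*). Since det(I - K) ≠ 0, 1 is not an eigenvalue of K and ker(I - K) = {0}, so we are in the first case: for every y there is a unique x = (I - K)^(-1) y. Explicitly, by the Sherman–Morrison formula, (I - u v^T)^(-1) = I + u v^T/(1 - v·u), i.e. (I - K)^(-1) = I + K/(3).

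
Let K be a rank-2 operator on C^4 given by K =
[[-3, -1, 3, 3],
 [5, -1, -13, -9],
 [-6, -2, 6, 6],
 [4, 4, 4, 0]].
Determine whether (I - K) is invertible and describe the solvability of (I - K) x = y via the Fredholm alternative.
(I - K) is invertible (det(I - K) = -25 ≠ 0), so for every y in C^4 the equation (I - K) x = y has a unique solution.

K has rank 2 and factors as K = U V^T = u1 v1^T + u2 v2^T with u1 = (0, -2, 0, 2), v1 = (2, 2, 2, 0), u2 = (1, -3, 2, 0), v2 = (-3, -1, 3, 3) (multiplying out reproduces the displayed K). The nonzero eigenvalues of U V^T coincide with those of the 2 x 2 matrix G = V^T U = [[v1·u1, v1·u2], [v2·u1, v2·u2]] = [[-4, 0], [8, 6]], and by the Sylvester determinant identity det(I_4 - U V^T) = det(I_2 - V^T U) = det([[5, 0], [-8, -5]]) = (5)(-5) - (0)(-8) = -25. (Direct check: I - K =
[[4, 1, -3, -3],
 [-5, 2, 13, 9],
 [6, 2, -5, -6],
 [-4, -4, -4, 1]]
has determinant -25.) The finite-dimensional Fredholm alternative says: either (I - K) is invertible, or ker(I - K) ≠ {0} and then range(I - K) = ker((I - K)^*)^⊥, with dim ker(I - K) = dim ker((I - K)^*). Since det(I - K) ≠ 0, 1 is not an eigenvalue of K and ker(I - K) = {0}, so we are in the first case: for every y there is a unique x = (I - K)^(-1) y. (Explicitly, by the Woodbury identity, (I - U V^T)^(-1) = I + U (I_2 - G)^(-1) V^T.)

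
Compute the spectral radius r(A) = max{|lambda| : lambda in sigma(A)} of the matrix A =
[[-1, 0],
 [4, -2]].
r(A) = 2

The eigenvalues of A are the roots of its characteristic polynomial. With M = A (coefficients from the trace and determinant):
  p(λ) = det(λ I - M) = λ^2 + 3λ + 2.
For λ^2 + 3λ + 2 the discriminant is 1. It is a perfect square (1^2), so the roots are rational: λ = (-3 ± 1)/2 = -1, -2.
Thus the eigenvalues (to 4 decimals) are -1 (modulus 1); -2 (modulus 2). The spectral radius is the largest modulus: r(A) = 2. (Cross-check: r(A) ≤ ||A||_2 ≈ 4.5616; equality holds whenever A is normal, though it can also hold for some non-normal A.)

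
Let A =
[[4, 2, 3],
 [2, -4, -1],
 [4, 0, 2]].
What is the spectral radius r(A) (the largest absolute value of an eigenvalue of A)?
r(A) = (2 + sqrt(132))/2 ≈ 6.7446

The eigenvalues of A are the roots of its characteristic polynomial. With M = A (coefficients from the trace, the sum of principal 2x2 minors, and det A):
  p(λ) = det(λ I - M) = λ^3 - 2λ^2 - 32λ.
The constant term is 0, so λ = 0 is a root. Dividing out λ leaves p(λ) = λ(λ^2 - 2λ - 32). For λ^2 - 2λ - 32 the discriminant is 132. It is nonnegative but not a perfect square, so the roots are real and irrational: λ = (2 ± sqrt(132))/2 ≈ 6.7446, -4.7446.
Thus the eigenvalues (to 4 decimals) are 6.7446 (modulus 6.7446); -4.7446 (modulus 4.7446); 0 (modulus 0). The spectral radius is the largest modulus: r(A) = (2 + sqrt(132))/2 ≈ 6.7446. (Cross-check: r(A) ≤ ||A||_2 ≈ 6.8587; equality holds whenever A is normal, though it can also hold for some non-normal A.)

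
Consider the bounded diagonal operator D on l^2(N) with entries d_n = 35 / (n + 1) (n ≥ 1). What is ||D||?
||D|| = 35/2 (attained at n = 1)

For D diagonal, ||D|| = sup_n |d_n| = sup_n 35/(n + 1). This is positive and strictly decreasing in n, so the supremum is attained at n = 1: d_1 = 35/(1 + 1) = 35/2. Hence ||D|| = 35/2.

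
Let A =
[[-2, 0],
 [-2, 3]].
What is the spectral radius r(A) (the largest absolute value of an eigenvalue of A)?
r(A) = 3

The eigenvalues of A are the roots of its characteristic polynomial. With M = A (coefficients from the trace and determinant):
  p(λ) = det(λ I - M) = λ^2 - λ - 6.
For λ^2 - λ - 6 the discriminant is 25. It is a perfect square (5^2), so the roots are rational: λ = (1 ± 5)/2 = 3, -2.
Thus the eigenvalues (to 4 decimals) are 3 (modulus 3); -2 (modulus 2). The spectral radius is the largest modulus: r(A) = 3. (Cross-check: r(A) ≤ ||A||_2 ≈ 3.8106; equality holds whenever A is normal, though it can also hold for some non-normal A.)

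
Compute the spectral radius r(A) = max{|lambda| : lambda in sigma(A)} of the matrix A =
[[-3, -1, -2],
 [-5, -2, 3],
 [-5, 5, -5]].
r(A) ≈ 7.8374

The eigenvalues of A are the roots of its characteristic polynomial. With M = A (coefficients from the trace, the sum of principal 2x2 minors, and det A):
  p(λ) = det(λ I - M) = λ^3 + 10λ^2 + λ - 125.
No integer candidate from the rational root theorem (±divisors of 125) is a root, so the roots are irrational. The cubic discriminant is Δ = 55721 > 0, so there are three distinct real roots. p(-8) = -5 and p(-7) = 15 have opposite signs, so a root lies in (-8, -7); Newton's method refines it to λ ≈ -7.8374. p(-6) = 13 and p(-5) = -5 have opposite signs, so a root lies in (-6, -5); Newton's method refines it to λ ≈ -5.2187. p(3) = -5 and p(4) = 103 have opposite signs, so a root lies in (3, 4); Newton's method refines it to λ ≈ 3.0561. Check (Vieta): the three roots sum to -10, matching tr M = -10.
Thus the eigenvalues (to 4 decimals) are -7.8374 (modulus 7.8374); -5.2187 (modulus 5.2187); 3.0561 (modulus 3.0561). The spectral radius is the largest modulus: r(A) ≈ 7.8374. (Cross-check: r(A) ≤ ||A||_2 ≈ 9.0117; equality holds whenever A is normal, though it can also hold for some non-normal A.)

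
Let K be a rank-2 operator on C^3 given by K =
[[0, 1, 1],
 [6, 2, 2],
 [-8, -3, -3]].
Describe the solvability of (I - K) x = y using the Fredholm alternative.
(I - K) is invertible (det(I - K) = 4 ≠ 0), so for every y in C^3 the equation (I - K) x = y has a unique solution.

K has rank 2 and factors as K = U V^T = u1 v1^T + u2 v2^T with u1 = (3, 0, -1), v1 = (2, 1, 1), u2 = (2, -2, 2), v2 = (-3, -1, -1) (multiplying out reproduces the displayed K). The nonzero eigenvalues of U V^T coincide with those of the 2 x 2 matrix G = V^T U = [[v1·u1, v1·u2], [v2·u1, v2·u2]] = [[5, 4], [-8, -6]], and by the Sylvester determinant identity det(I_3 - U V^T) = det(I_2 - V^T U) = det([[-4, -4], [8, 7]]) = (-4)(7) - (-4)(8) = 4. (Direct check: I - K =
[[1, -1, -1],
 [-6, -1, -2],
 [8, 3, 4]]
has determinant 4.) The finite-dimensional Fredholm alternative says: either (I - K) is invertible, or ker(I - K) ≠ {0} and then range(I - K) = ker((I - K)^*)^⊥, with dim ker(I - K) = dim ker((I - K)^*). Since det(I - K) ≠ 0, 1 is not an eigenvalue of K and ker(I - K) = {0}, so we are in the first case: for every y there is a unique x = (I - K)^(-1) y. (Explicitly, by the Woodbury identity, (I - U V^T)^(-1) = I + U (I_2 - G)^(-1) V^T.)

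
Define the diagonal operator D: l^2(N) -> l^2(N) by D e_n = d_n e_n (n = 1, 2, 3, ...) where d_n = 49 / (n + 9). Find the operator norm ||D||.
||D|| = 49/10 (attained at n = 1)

For D diagonal, ||D|| = sup_n |d_n| = sup_n 49/(n + 9). This is positive and strictly decreasing in n, so the supremum is attained at n = 1: d_1 = 49/(1 + 9) = 49/10. Hence ||D|| = 49/10.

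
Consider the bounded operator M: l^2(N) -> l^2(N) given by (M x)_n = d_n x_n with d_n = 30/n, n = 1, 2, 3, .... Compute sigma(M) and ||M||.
sigma(M) = {30/n : n ≥ 1} ∪ {0}; ||M|| = 30

A bounded diagonal operator on l^2 with diagonal entries d_n has spectrum equal to the closure of {d_n : n ≥ 1}: every d_n is an eigenvalue (with eigenvector e_n), so {d_n} ⊂ sigma(M); the spectrum is closed, so its closure is too; and for lambda not in the closure, (M - lambda I) has bounded inverse (the diagonal entries 1/(d_n - lambda) are bounded). For our sequence d_n = 30/n, n = 1, 2, 3, ...:
  - {d_n} = {30/n : n ≥ 1}; the only limit point is 0
  - closure = {30/n : n ≥ 1} ∪ {0}
For the norm: a diagonal operator has ||M|| = sup_n |d_n|. Here d_n = 30/n is positive and decreasing, so sup_n |d_n| = d_1 = 30. So ||M|| = 30.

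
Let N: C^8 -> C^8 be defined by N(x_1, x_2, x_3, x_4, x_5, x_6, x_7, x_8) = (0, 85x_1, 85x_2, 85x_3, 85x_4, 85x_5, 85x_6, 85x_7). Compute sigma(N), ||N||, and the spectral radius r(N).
sigma(N) = {0}; ||N|| = 85; r(N) = 0. (N is nilpotent with N^8 = 0.)

On C^8, N is a strictly lower-triangular matrix with 85 on the subdiagonal and zeros elsewhere, so its characteristic polynomial is lambda^8 and every eigenvalue is 0: sigma(N) = {0}. For the operator norm, N e_i = 85e_{i+1} for i = 1, ..., 7 and N e_8 = 0, so the singular values of N are 85 (with multiplicity 7) and 0; hence ||N|| = 85. The spectral radius r(N) = max|lambda| = 0. Note ||N|| > r(N) — characteristic of non-normal nilpotent operators. Indeed N^8 = 0.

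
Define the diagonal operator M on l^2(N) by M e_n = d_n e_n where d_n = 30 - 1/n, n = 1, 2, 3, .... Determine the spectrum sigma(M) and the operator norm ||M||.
sigma(M) = {30 - 1/n : n ≥ 1} ∪ {30}; ||M|| = 30

A bounded diagonal operator on l^2 with diagonal entries d_n has spectrum equal to the closure of {d_n : n ≥ 1}: every d_n is an eigenvalue (with eigenvector e_n), so {d_n} ⊂ sigma(M); the spectrum is closed, so its closure is too; and for lambda not in the closure, (M - lambda I) has bounded inverse (the diagonal entries 1/(d_n - lambda) are bounded). For our sequence d_n = 30 - 1/n, n = 1, 2, 3, ...:
  - {d_n} = {30 - 1/n : n ≥ 1}; the only limit point is 30
  - closure = {30 - 1/n : n ≥ 1} ∪ {30}
For the norm: a diagonal operator has ||M|| = sup_n |d_n|. Here d_n = 30 - 1/n increases monotonically from d_1 = 29 toward 30, with all terms in [29, 30); so sup_n |d_n| = 30 (the supremum is the limit, not attained). So ||M|| = 30.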